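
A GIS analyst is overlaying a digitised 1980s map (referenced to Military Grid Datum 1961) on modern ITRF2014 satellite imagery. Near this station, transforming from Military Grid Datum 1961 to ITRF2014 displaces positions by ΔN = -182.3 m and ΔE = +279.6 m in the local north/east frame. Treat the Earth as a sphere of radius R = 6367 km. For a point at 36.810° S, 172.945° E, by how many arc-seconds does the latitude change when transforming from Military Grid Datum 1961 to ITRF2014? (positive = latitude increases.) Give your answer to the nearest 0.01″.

On a sphere of radius R, 1 rad of latitude = R, so Δφ = ΔN / R = -182.3 / 6367000 = -2.8632e-05 rad = -5.906″.

Δφ = -5.91″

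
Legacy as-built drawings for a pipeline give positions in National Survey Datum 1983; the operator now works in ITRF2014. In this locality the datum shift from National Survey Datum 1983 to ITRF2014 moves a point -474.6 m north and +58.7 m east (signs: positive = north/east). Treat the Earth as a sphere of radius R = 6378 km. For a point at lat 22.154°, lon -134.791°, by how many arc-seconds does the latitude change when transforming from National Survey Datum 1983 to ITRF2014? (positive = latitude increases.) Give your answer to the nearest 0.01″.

On a sphere of radius R, 1 rad of latitude = R, so Δφ = ΔN / R = -474.6 / 6378000 = -7.4412e-05 rad = -15.349″.

Δφ = -15.35″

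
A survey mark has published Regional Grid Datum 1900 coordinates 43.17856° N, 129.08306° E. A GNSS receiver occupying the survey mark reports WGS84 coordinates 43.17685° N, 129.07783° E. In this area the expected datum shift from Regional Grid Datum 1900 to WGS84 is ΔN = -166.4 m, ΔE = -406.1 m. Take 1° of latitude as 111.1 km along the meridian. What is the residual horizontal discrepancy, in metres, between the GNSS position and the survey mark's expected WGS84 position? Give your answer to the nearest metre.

29 m

Observed coordinate differences: Δφ = -0.00171°, Δλ = -0.00523°.
Converting to metres (1° lat = 111100 m, cos φ = 0.729225): observed ΔN = -190.0 m, observed ΔE = -423.7 m.
Subtracting the expected shift leaves a residual of -190.0 − (-166.4) = -23.6 m north and -423.7 − (-406.1) = -17.6 m east.
Residual distance = √((-23.6)² + (-17.6)²) = 29.4 m.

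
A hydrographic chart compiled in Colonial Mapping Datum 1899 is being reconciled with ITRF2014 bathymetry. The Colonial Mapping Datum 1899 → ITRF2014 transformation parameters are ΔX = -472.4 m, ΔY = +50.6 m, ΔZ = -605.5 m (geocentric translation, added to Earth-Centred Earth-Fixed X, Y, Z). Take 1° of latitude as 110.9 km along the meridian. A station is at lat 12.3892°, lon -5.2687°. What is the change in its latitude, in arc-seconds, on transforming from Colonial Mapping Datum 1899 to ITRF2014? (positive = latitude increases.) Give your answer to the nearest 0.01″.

sin φ = 0.214551, cos φ = 0.976713, sin λ = -0.091827, cos λ = 0.995775.
North component: ΔN = −sin φ cos λ·ΔX − sin φ sin λ·ΔY + cos φ·ΔZ = −(0.214551)(0.995775)(-472.4) − (0.214551)(-0.091827)(50.6) + (0.976713)(-605.5) = -489.48 m.
1° of latitude spans 110900 m, so Δφ = -489.48 / 110900 × 3600 = -15.889″.

Δφ = -15.89″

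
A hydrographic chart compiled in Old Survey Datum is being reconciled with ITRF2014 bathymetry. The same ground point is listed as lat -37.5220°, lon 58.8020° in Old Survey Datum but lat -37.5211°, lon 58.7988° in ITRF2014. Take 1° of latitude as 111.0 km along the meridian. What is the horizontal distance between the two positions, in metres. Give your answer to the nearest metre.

299 m

Δφ = -37.5211° − -37.5220° = +0.0009°; Δλ = 58.7988° − 58.8020° = -0.0032°.
ΔN = Δφ × 111000 = 99.9 m; ΔE = Δλ × 111000 × cos(-37.5220°) = -0.0032 × 111000 × 0.793120 = -281.7 m.
Distance = √(ΔE² + ΔN²) = √((-281.7)² + 99.9²) = 298.9 m.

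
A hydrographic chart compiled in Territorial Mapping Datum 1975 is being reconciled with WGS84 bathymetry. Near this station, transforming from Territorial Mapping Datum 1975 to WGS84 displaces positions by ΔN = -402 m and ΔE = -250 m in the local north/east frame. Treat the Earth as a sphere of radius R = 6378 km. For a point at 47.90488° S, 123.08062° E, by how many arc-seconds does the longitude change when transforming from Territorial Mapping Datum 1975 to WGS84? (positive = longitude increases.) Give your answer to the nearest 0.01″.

Δλ = -12.06″

At latitude -47.90488°, cos φ = 0.670363.
One radian of longitude at latitude φ spans R cos φ, so Δλ = ΔE / (R cos φ) = -250.0 / (6378000 × 0.670363) = -5.8472e-05 rad = -12.061″.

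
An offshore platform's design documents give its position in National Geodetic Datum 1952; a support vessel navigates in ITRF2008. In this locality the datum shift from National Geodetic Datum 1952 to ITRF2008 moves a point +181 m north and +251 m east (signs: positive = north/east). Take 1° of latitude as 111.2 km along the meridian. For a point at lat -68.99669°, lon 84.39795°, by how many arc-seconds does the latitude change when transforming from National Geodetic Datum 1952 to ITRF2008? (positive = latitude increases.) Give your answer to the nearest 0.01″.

Δφ = 5.86″

1° of latitude = 111.2 km, so Δφ = 181.0 / 111200 = 0.0016277° = 5.860″.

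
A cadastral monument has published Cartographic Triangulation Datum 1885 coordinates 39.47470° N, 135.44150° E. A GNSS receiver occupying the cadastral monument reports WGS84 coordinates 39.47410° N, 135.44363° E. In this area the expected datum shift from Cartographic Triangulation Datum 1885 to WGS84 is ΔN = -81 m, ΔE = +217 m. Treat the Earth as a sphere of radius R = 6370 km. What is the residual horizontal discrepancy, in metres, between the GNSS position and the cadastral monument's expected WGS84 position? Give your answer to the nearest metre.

37 m

Observed coordinate differences: Δφ = -0.00060°, Δλ = +0.00213°.
Converting to metres (1° lat = 111177 m, cos φ = 0.771905): observed ΔN = -66.7 m, observed ΔE = 182.8 m.
Subtracting the expected shift leaves a residual of -66.7 − (-81) = 14.3 m north and 182.8 − (217) = -34.2 m east.
Residual distance = √(14.3² + (-34.2)²) = 37.1 m.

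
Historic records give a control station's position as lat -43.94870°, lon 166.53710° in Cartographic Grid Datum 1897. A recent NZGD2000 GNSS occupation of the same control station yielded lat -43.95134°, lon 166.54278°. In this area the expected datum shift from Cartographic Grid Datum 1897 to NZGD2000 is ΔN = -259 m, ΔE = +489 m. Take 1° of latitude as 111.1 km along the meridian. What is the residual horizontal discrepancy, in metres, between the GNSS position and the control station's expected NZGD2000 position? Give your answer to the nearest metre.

49 m

Observed coordinate differences: Δφ = -0.00264°, Δλ = +0.00568°.
Converting to metres (1° lat = 111100 m, cos φ = 0.719961): observed ΔN = -293.3 m, observed ΔE = 454.3 m.
Subtracting the expected shift leaves a residual of -293.3 − (-259) = -34.3 m north and 454.3 − (489) = -34.7 m east.
Residual distance = √((-34.3)² + (-34.7)²) = 48.8 m.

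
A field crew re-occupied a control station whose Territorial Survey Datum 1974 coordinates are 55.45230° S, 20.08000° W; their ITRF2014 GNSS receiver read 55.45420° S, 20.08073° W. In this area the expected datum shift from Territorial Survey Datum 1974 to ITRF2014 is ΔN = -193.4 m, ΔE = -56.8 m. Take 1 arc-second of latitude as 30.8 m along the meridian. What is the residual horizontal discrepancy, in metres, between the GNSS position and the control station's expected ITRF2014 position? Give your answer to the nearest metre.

20 m

Observed coordinate differences: Δφ = -0.00190°, Δλ = -0.00073°.
Converting to metres (1° lat = 110880 m, cos φ = 0.567092): observed ΔN = -210.7 m, observed ΔE = -45.9 m.
Subtracting the expected shift leaves a residual of -210.7 − (-193.4) = -17.3 m north and -45.9 − (-56.8) = 10.9 m east.
Residual distance = √((-17.3)² + 10.9²) = 20.4 m.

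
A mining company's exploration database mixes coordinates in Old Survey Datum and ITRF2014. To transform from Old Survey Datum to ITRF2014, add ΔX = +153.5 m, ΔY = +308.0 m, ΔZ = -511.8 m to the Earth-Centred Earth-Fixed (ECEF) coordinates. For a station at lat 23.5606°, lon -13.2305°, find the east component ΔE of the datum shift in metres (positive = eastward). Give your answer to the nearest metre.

ΔE = 335 m

The local east axis at (φ, λ) is (−sin λ, cos λ, 0), so ΔE = −sin(-13.2305°)·153.5 + cos(-13.2305°)·308.0 = 334.96 m.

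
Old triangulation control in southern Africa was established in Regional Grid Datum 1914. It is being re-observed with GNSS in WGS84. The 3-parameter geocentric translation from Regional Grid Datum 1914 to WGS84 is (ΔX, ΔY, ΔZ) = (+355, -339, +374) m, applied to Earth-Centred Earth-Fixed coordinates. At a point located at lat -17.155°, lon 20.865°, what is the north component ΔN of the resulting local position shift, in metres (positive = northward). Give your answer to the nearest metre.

ΔN = 420 m

The local north axis is (−sin φ cos λ, −sin φ sin λ, cos φ), giving ΔN = 97.843 − 35.613 + 357.361 = 419.59 m.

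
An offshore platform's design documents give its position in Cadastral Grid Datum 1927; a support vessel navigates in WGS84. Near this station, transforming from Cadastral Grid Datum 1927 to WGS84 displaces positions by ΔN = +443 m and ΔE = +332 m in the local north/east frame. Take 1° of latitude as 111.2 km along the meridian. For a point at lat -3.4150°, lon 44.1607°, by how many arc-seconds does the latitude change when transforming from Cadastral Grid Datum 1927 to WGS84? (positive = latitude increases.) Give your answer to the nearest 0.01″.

1° of latitude = 111.2 km, so Δφ = 443.0 / 111200 = 0.0039838° = 14.342″.

Δφ = 14.34″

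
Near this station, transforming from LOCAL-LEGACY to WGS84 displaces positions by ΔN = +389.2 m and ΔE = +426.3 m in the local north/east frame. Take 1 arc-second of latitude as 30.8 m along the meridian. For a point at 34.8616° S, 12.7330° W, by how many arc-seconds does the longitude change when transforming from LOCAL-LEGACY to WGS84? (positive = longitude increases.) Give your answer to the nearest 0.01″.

Δλ = 16.87″

At latitude -34.8616°, cos φ = 0.820535.
1″ of longitude at this latitude = 30.80 × cos φ = 25.2725 m, so Δλ = 426.3 / 25.2725 = 16.868″.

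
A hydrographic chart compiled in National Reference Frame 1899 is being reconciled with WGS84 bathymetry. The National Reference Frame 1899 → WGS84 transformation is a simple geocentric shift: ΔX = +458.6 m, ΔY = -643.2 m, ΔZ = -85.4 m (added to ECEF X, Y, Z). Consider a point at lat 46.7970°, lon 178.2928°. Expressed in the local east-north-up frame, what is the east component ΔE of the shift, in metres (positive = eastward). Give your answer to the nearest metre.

At φ = 46.7970°, λ = 178.2928°: sin φ = 0.728933, cos φ = 0.684585, sin λ = 0.029792, cos λ = -0.999556.
ΔE = −sin λ·ΔX + cos λ·ΔY = −(0.029792)·(458.6) + (-0.999556)·(-643.2) = 629.25 m.

ΔE = 629 m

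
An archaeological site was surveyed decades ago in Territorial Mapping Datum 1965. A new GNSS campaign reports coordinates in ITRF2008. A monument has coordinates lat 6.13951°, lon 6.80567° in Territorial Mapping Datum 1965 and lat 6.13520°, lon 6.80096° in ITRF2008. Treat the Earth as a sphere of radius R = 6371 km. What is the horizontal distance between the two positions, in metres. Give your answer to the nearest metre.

708 m

Δφ = 6.13520° − 6.13951° = -0.00431°; Δλ = 6.80096° − 6.80567° = -0.00471°.
1° along a meridian = πR/180 = 111195 m.
ΔN = Δφ × 111195 = -479.3 m; ΔE = Δλ × 111195 × cos(6.13951°) = -0.00471 × 111195 × 0.994264 = -520.7 m.
Distance = √(ΔE² + ΔN²) = √((-520.7)² + (-479.3)²) = 707.7 m.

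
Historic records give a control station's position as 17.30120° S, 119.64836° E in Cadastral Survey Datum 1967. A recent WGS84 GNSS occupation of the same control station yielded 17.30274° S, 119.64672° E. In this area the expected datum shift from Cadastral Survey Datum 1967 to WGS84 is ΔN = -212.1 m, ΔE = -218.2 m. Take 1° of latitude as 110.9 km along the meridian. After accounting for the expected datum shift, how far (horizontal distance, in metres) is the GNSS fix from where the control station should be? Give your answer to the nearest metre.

61 m

Observed coordinate differences: Δφ = -0.00154°, Δλ = -0.00164°.
Converting to metres (1° lat = 110900 m, cos φ = 0.954755): observed ΔN = -170.8 m, observed ΔE = -173.6 m.
Subtracting the expected shift leaves a residual of -170.8 − (-212.1) = 41.3 m north and -173.6 − (-218.2) = 44.6 m east.
Residual distance = √(41.3² + 44.6²) = 60.8 m.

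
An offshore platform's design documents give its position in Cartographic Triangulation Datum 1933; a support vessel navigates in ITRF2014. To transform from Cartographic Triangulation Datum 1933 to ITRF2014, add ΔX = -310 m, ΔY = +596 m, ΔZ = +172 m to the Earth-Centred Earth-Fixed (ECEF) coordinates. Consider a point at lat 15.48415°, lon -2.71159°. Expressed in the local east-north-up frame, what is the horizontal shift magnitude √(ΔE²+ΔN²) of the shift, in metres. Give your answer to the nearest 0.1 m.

634.6 m

The local east axis at (φ, λ) is (−sin λ, cos λ, 0), so ΔE = −sin(-2.71159°)·(-310) + cos(-2.71159°)·596 = 580.67 m.
The local north axis is (−sin φ cos λ, −sin φ sin λ, cos φ), giving ΔN = 82.669 + 7.528 + 165.757 = 255.95 m.
Horizontal magnitude = √(ΔE² + ΔN²) = √(580.67² + 255.95²) = 634.58 m.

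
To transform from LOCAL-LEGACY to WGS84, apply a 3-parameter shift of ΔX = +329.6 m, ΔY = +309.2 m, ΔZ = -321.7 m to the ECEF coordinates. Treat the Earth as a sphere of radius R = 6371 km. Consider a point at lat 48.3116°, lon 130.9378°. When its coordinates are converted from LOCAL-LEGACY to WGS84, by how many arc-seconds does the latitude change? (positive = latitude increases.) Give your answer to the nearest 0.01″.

Δφ = -7.35″

sin φ = 0.746773, cos φ = 0.665079, sin λ = 0.755421, cos λ = -0.655239.
North component: ΔN = −sin φ cos λ·ΔX − sin φ sin λ·ΔY + cos φ·ΔZ = −(0.746773)(-0.655239)(329.6) − (0.746773)(0.755421)(309.2) + (0.665079)(-321.7) = -227.11 m.
1° of latitude spans πR/180 = 111195 m, so Δφ = -227.11 / 111195 × 3600 = -7.353″.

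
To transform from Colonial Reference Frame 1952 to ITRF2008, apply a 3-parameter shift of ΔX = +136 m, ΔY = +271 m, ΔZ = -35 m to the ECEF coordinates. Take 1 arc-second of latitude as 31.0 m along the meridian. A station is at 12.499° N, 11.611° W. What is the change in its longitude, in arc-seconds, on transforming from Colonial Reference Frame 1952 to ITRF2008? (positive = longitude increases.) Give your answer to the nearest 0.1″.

Δλ = 9.7″

sin φ = 0.216423, cos φ = 0.976300, sin λ = -0.201266, cos λ = 0.979537.
East component: ΔE = −sin λ·ΔX + cos λ·ΔY = −(-0.201266)(136) + (0.979537)(271) = 292.83 m.
1° of latitude spans 3600 × 31.00 = 111600 m; at latitude φ, 1° of longitude spans that × cos φ = 108955.1 m, so Δλ = 292.83 / 108955.1 × 3600 = 9.675″.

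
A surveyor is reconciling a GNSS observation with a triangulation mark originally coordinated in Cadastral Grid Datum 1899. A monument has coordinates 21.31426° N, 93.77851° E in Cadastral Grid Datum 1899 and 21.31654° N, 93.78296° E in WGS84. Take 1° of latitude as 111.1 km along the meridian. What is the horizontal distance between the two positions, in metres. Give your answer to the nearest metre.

Δφ = 21.31654° − 21.31426° = +0.00228°; Δλ = 93.78296° − 93.77851° = +0.00445°.
ΔN = Δφ × 111100 = 253.3 m; ΔE = Δλ × 111100 × cos(21.31426°) = +0.00445 × 111100 × 0.931601 = 460.6 m.
Distance = √(ΔE² + ΔN²) = √(460.6² + 253.3²) = 525.6 m.

526 m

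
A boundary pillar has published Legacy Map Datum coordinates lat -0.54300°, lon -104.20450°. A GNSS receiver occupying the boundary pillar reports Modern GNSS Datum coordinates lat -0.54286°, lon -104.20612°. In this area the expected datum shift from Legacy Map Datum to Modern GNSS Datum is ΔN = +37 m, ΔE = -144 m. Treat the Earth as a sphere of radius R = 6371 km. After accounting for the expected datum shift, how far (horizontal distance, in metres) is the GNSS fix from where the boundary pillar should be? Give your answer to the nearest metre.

42 m

Observed coordinate differences: Δφ = +0.00014°, Δλ = -0.00162°.
Converting to metres (1° lat = 111195 m, cos φ = 0.999955): observed ΔN = 15.6 m, observed ΔE = -180.1 m.
Subtracting the expected shift leaves a residual of 15.6 − (37) = -21.4 m north and -180.1 − (-144) = -36.1 m east.
Residual distance = √((-21.4)² + (-36.1)²) = 42.0 m.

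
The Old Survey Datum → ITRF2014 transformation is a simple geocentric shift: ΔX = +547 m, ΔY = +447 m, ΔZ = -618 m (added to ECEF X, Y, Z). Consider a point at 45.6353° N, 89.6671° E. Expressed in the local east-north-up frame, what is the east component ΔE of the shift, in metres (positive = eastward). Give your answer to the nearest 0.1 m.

ΔE = -544.4 m

At φ = 45.6353°, λ = 89.6671°: sin φ = 0.714904, cos φ = 0.699223, sin λ = 0.999983, cos λ = 0.005810.
ΔE = −sin λ·ΔX + cos λ·ΔY = −(0.999983)·(547) + (0.005810)·(447) = -544.39 m.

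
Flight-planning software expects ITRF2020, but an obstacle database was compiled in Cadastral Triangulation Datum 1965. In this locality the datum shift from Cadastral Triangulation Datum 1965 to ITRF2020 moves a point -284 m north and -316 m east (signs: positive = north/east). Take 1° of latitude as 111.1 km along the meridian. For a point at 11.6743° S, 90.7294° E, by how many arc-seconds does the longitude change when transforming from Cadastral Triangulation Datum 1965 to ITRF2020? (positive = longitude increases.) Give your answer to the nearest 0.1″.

At latitude -11.6743°, cos φ = 0.979314.
1° of longitude at this latitude = 111.1 × cos φ = 108.80 km, so Δλ = -316.0 / 108801.7 = -0.0029044° = -10.456″.

Δλ = -10.5″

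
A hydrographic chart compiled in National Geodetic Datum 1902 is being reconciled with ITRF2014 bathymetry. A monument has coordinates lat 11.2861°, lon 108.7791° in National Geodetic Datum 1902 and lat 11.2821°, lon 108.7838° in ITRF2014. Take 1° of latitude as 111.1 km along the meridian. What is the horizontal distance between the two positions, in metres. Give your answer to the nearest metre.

Δφ = 11.2821° − 11.2861° = -0.0040°; Δλ = 108.7838° − 108.7791° = +0.0047°.
ΔN = Δφ × 111100 = -444.4 m; ΔE = Δλ × 111100 × cos(11.2861°) = +0.0047 × 111100 × 0.980662 = 512.1 m.
Distance = √(ΔE² + ΔN²) = √(512.1² + (-444.4)²) = 678.0 m.

678 m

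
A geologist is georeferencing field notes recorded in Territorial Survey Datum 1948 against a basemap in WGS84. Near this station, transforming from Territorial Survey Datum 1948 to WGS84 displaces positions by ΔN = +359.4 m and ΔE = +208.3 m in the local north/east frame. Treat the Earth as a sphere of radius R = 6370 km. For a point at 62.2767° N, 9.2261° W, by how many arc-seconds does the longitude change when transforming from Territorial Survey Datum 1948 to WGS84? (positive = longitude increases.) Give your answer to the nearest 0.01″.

At latitude 62.2767°, cos φ = 0.465202.
One radian of longitude at latitude φ spans R cos φ, so Δλ = ΔE / (R cos φ) = 208.3 / (6370000 × 0.465202) = 7.0292e-05 rad = 14.499″.

Δλ = 14.50″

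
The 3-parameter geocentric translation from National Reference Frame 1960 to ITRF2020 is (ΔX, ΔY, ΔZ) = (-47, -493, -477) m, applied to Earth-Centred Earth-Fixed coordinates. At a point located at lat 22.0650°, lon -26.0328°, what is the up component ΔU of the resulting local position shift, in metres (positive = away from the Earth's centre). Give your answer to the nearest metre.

ΔU = -18 m

At φ = 22.0650°, λ = -26.0328°: sin φ = 0.375658, cos φ = 0.926758, sin λ = -0.438886, cos λ = 0.898543.
ΔU = cos φ cos λ·ΔX + cos φ sin λ·ΔY + sin φ·ΔZ = (0.926758)(0.898543)(-47) + (0.926758)(-0.438886)(-493) + (0.375658)(-477) = -17.80 m.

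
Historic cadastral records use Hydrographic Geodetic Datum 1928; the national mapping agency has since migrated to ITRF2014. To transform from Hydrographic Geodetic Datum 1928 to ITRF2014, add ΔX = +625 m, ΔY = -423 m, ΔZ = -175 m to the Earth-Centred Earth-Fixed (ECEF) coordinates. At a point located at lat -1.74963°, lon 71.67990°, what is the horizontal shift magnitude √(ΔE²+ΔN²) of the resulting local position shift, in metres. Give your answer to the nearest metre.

749 m

At φ = -1.74963°, λ = 71.67990°: sin φ = -0.030532, cos φ = 0.999534, sin λ = 0.949315, cos λ = 0.314326.
ΔE = −sin λ·ΔX + cos λ·ΔY = −(0.949315)·(625) + (0.314326)·(-423) = -726.28 m.
ΔN = −sin φ cos λ·ΔX − sin φ sin λ·ΔY + cos φ·ΔZ = −(-0.030532)(0.314326)(625) − (-0.030532)(0.949315)(-423) + (0.999534)(-175) = -181.18 m.
Horizontal magnitude = √(ΔE² + ΔN²) = √((-726.28)² + (-181.18)²) = 748.54 m.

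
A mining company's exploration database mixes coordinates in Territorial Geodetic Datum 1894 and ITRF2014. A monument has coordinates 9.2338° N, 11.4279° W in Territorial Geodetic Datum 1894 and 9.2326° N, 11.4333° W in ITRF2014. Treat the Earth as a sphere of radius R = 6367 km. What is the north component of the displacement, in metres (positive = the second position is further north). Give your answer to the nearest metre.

ΔN = -133 m

Δφ = 9.2326° − 9.2338° = -0.0012°; Δλ = -11.4333° − -11.4279° = -0.0054°.
1° along a meridian = πR/180 = 111125 m.
ΔN = Δφ × 111125 = -133.4 m; ΔE = Δλ × 111125 × cos(9.2338°) = -0.0054 × 111125 × 0.987042 = -592.3 m.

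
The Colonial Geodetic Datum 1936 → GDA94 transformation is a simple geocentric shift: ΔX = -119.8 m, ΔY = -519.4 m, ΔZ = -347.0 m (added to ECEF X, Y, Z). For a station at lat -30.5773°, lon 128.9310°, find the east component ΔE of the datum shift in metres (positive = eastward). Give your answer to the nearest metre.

ΔE = 420 m

At φ = -30.5773°, λ = 128.9310°: sin φ = -0.508700, cos φ = 0.860944, sin λ = 0.777903, cos λ = -0.628384.
ΔE = −sin λ·ΔX + cos λ·ΔY = −(0.777903)·(-119.8) + (-0.628384)·(-519.4) = 419.58 m.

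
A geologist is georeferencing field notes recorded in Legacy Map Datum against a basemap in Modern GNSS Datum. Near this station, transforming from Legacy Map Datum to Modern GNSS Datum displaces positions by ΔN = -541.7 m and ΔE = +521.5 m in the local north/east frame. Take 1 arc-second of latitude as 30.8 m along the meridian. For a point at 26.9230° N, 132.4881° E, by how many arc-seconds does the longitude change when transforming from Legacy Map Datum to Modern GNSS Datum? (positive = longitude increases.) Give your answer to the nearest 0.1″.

At latitude 26.9230°, cos φ = 0.891616.
1″ of longitude at this latitude = 30.80 × cos φ = 27.4618 m, so Δλ = 521.5 / 27.4618 = 18.990″.

Δλ = 19.0″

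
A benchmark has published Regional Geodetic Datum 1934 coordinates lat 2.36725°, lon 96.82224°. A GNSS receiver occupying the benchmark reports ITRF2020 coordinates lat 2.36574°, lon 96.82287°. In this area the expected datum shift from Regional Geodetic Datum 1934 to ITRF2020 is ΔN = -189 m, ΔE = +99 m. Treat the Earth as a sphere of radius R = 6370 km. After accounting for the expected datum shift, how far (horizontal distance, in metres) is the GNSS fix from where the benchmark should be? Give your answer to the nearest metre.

36 m

Observed coordinate differences: Δφ = -0.00151°, Δλ = +0.00063°.
Converting to metres (1° lat = 111177 m, cos φ = 0.999147): observed ΔN = -167.9 m, observed ΔE = 70.0 m.
Subtracting the expected shift leaves a residual of -167.9 − (-189) = 21.1 m north and 70.0 − (99) = -29.0 m east.
Residual distance = √(21.1² + (-29.0)²) = 35.9 m.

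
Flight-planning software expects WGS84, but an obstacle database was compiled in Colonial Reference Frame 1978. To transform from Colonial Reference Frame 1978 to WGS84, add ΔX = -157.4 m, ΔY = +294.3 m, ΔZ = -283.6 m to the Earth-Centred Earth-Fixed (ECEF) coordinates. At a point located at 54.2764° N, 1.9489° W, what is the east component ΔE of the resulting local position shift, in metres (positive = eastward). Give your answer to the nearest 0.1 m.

At φ = 54.2764°, λ = -1.9489°: sin φ = 0.811843, cos φ = 0.583876, sin λ = -0.034008, cos λ = 0.999422.
ΔE = −sin λ·ΔX + cos λ·ΔY = −(-0.034008)·(-157.4) + (0.999422)·(294.3) = 288.78 m.

ΔE = 288.8 m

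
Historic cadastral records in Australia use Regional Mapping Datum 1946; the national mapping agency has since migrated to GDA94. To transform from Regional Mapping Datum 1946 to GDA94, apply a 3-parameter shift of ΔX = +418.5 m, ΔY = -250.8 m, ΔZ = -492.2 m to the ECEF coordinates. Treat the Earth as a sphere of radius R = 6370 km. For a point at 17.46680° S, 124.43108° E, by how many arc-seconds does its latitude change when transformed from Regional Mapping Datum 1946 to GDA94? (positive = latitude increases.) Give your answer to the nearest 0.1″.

Δφ = -19.5″

sin φ = -0.300153, cos φ = 0.953891, sin λ = 0.824807, cos λ = -0.565415.
North component: ΔN = −sin φ cos λ·ΔX − sin φ sin λ·ΔY + cos φ·ΔZ = −(-0.300153)(-0.565415)(418.5) − (-0.300153)(0.824807)(-250.8) + (0.953891)(-492.2) = -602.62 m.
1° of latitude spans πR/180 = 111177 m, so Δφ = -602.62 / 111177 × 3600 = -19.513″.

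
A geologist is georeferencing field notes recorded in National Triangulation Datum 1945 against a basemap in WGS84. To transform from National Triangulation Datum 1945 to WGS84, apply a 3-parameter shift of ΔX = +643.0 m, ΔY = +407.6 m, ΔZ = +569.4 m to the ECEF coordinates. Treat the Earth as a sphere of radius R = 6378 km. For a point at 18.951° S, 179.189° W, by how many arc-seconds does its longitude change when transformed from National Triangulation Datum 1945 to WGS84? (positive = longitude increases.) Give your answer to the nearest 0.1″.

Δλ = -13.6″

sin φ = -0.324759, cos φ = 0.945797, sin λ = -0.014154, cos λ = -0.999900.
East component: ΔE = −sin λ·ΔX + cos λ·ΔY = −(-0.014154)(643.0) + (-0.999900)(407.6) = -398.46 m.
1° of latitude spans πR/180 = 111317 m; at latitude φ, 1° of longitude spans that × cos φ = 105283.3 m, so Δλ = -398.46 / 105283.3 × 3600 = -13.625″.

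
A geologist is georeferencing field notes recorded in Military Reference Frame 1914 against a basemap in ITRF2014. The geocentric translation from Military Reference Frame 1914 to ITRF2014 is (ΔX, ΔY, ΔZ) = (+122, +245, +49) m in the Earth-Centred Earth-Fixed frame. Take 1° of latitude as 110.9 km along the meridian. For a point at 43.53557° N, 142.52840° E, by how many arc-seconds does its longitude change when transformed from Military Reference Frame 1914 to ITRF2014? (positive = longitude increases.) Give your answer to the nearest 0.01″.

Δλ = -12.03″

sin φ = 0.688805, cos φ = 0.724947, sin λ = 0.608368, cos λ = -0.793655.
East component: ΔE = −sin λ·ΔX + cos λ·ΔY = −(0.608368)(122) + (-0.793655)(245) = -268.67 m.
1° of latitude spans 110900 m; at latitude φ, 1° of longitude spans that × cos φ = 80396.6 m, so Δλ = -268.67 / 80396.6 × 3600 = -12.030″.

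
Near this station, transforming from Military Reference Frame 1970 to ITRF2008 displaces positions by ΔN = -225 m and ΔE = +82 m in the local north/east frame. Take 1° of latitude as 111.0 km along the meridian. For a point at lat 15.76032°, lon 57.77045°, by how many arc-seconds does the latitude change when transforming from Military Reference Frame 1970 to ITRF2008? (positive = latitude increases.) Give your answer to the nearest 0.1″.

1° of latitude = 111.0 km, so Δφ = -225.0 / 111000 = -0.0020270° = -7.297″.

Δφ = -7.3″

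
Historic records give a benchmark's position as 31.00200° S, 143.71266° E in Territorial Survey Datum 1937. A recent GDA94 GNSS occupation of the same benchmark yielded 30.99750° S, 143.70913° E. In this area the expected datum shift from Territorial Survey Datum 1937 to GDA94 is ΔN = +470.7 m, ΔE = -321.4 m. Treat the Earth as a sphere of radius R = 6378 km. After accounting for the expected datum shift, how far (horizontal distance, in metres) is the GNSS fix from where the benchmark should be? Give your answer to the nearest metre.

Observed coordinate differences: Δφ = +0.00450°, Δλ = -0.00353°.
Converting to metres (1° lat = 111317 m, cos φ = 0.857149): observed ΔN = 500.9 m, observed ΔE = -336.8 m.
Subtracting the expected shift leaves a residual of 500.9 − (470.7) = 30.2 m north and -336.8 − (-321.4) = -15.4 m east.
Residual distance = √(30.2² + (-15.4)²) = 33.9 m.

34 m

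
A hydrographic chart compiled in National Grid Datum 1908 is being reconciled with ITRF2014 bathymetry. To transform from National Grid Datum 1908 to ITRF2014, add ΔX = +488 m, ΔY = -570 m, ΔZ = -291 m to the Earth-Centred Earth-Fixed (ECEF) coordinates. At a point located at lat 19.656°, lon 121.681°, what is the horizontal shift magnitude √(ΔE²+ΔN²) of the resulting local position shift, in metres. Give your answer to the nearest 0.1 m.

At φ = 19.656°, λ = 121.681°: sin φ = 0.336372, cos φ = 0.941729, sin λ = 0.850985, cos λ = -0.525189.
ΔE = −sin λ·ΔX + cos λ·ΔY = −(0.850985)·(488) + (-0.525189)·(-570) = -115.92 m.
ΔN = −sin φ cos λ·ΔX − sin φ sin λ·ΔY + cos φ·ΔZ = −(0.336372)(-0.525189)(488) − (0.336372)(0.850985)(-570) + (0.941729)(-291) = -24.67 m.
Horizontal magnitude = √(ΔE² + ΔN²) = √((-115.92)² + (-24.67)²) = 118.52 m.

118.5 m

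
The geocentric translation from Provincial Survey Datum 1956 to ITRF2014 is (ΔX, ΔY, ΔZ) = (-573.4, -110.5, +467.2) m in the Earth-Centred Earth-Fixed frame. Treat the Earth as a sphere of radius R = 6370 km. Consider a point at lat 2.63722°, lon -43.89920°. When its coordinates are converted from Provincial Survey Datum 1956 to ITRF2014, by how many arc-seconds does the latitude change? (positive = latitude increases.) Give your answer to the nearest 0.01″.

sin φ = 0.046012, cos φ = 0.998941, sin λ = -0.693392, cos λ = 0.720561.
North component: ΔN = −sin φ cos λ·ΔX − sin φ sin λ·ΔY + cos φ·ΔZ = −(0.046012)(0.720561)(-573.4) − (0.046012)(-0.693392)(-110.5) + (0.998941)(467.2) = 482.19 m.
1° of latitude spans πR/180 = 111177 m, so Δφ = 482.19 / 111177 × 3600 = 15.614″.

Δφ = 15.61″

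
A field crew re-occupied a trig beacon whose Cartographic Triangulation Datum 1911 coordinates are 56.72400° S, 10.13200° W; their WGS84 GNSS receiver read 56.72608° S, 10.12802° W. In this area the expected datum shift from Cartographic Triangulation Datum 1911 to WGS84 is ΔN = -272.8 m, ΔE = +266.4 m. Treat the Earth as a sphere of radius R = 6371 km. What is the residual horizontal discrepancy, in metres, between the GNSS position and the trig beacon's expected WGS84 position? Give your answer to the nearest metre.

Observed coordinate differences: Δφ = -0.00208°, Δλ = +0.00398°.
Converting to metres (1° lat = 111195 m, cos φ = 0.548673): observed ΔN = -231.3 m, observed ΔE = 242.8 m.
Subtracting the expected shift leaves a residual of -231.3 − (-272.8) = 41.5 m north and 242.8 − (266.4) = -23.6 m east.
Residual distance = √(41.5² + (-23.6)²) = 47.7 m.

48 m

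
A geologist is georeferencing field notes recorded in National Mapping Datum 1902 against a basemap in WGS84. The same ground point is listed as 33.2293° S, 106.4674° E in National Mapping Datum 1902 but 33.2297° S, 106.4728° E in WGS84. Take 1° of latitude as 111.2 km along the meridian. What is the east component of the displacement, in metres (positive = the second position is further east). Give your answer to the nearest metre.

ΔE = 502 m

Δφ = -33.2297° − -33.2293° = -0.0004°; Δλ = 106.4728° − 106.4674° = +0.0054°.
ΔN = Δφ × 111200 = -44.5 m; ΔE = Δλ × 111200 × cos(-33.2293°) = +0.0054 × 111200 × 0.836484 = 502.3 m.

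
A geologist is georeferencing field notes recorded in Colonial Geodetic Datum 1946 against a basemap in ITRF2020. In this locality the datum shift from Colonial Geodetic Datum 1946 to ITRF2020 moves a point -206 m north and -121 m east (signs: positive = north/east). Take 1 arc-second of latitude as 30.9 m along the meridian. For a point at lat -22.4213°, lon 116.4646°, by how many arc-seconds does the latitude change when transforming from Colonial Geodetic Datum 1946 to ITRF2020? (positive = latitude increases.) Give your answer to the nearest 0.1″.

Δφ = -6.7″

1″ of latitude = 30.90 m, so Δφ = -206.0 / 30.90 = -6.667″.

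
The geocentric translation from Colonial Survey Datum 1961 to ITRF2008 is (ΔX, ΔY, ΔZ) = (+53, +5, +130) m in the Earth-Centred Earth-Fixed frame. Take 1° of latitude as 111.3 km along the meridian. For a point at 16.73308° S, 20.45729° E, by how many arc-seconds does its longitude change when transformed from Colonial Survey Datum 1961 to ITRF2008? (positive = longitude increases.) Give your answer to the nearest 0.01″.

sin φ = -0.287913, cos φ = 0.957656, sin λ = 0.349509, cos λ = 0.936933.
East component: ΔE = −sin λ·ΔX + cos λ·ΔY = −(0.349509)(53) + (0.936933)(5) = -13.84 m.
1° of latitude spans 111300 m; at latitude φ, 1° of longitude spans that × cos φ = 106587.2 m, so Δλ = -13.84 / 106587.2 × 3600 = -0.467″.

Δλ = -0.47″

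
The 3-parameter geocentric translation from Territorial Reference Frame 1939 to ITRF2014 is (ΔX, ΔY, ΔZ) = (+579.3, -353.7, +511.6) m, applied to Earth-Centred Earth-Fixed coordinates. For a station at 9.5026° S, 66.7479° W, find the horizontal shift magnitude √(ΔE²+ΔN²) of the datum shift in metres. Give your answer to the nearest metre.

The local east axis at (φ, λ) is (−sin λ, cos λ, 0), so ΔE = −sin(-66.7479°)·579.3 + cos(-66.7479°)·(-353.7) = 392.61 m.
The local north axis is (−sin φ cos λ, −sin φ sin λ, cos φ), giving ΔN = 37.756 + 53.650 + 504.580 = 595.99 m.
Horizontal magnitude = √(ΔE² + ΔN²) = √(392.61² + 595.99²) = 713.68 m.

714 m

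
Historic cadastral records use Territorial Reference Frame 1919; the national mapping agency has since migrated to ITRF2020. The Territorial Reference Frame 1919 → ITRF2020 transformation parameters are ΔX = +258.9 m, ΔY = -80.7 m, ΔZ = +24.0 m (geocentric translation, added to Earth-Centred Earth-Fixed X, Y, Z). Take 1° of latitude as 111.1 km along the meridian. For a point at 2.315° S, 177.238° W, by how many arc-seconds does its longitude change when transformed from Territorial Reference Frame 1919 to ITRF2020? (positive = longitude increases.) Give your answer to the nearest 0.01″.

Δλ = 3.02″

sin φ = -0.040393, cos φ = 0.999184, sin λ = -0.048187, cos λ = -0.998838.
East component: ΔE = −sin λ·ΔX + cos λ·ΔY = −(-0.048187)(258.9) + (-0.998838)(-80.7) = 93.08 m.
1° of latitude spans 111100 m; at latitude φ, 1° of longitude spans that × cos φ = 111009.3 m, so Δλ = 93.08 / 111009.3 × 3600 = 3.019″.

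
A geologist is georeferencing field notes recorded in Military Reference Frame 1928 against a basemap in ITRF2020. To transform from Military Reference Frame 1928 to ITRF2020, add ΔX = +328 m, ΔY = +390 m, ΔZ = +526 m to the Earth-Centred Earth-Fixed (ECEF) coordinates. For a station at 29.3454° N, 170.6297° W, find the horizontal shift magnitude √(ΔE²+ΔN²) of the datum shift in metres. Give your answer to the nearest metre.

The local east axis at (φ, λ) is (−sin λ, cos λ, 0), so ΔE = −sin(-170.6297°)·328 + cos(-170.6297°)·390 = -331.39 m.
The local north axis is (−sin φ cos λ, −sin φ sin λ, cos φ), giving ΔN = 158.599 + 31.119 + 458.504 = 648.22 m.
Horizontal magnitude = √(ΔE² + ΔN²) = √((-331.39)² + 648.22²) = 728.02 m.

728 m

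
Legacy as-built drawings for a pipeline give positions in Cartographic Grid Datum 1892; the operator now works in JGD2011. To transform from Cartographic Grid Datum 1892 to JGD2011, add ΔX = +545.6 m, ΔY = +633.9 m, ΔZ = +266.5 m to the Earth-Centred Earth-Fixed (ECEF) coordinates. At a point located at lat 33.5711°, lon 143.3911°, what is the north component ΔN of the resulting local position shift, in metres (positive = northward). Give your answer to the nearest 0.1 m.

ΔN = 255.2 m

The local north axis is (−sin φ cos λ, −sin φ sin λ, cos φ), giving ΔN = 242.183 − 209.038 + 222.048 = 255.19 m.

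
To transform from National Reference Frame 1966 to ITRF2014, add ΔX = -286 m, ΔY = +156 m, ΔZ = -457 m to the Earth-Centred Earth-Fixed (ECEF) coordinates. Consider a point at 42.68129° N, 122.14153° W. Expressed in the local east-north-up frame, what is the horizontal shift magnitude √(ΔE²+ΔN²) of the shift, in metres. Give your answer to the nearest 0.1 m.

The local east axis at (φ, λ) is (−sin λ, cos λ, 0), so ΔE = −sin(-122.14153°)·(-286) + cos(-122.14153°)·156 = -325.16 m.
The local north axis is (−sin φ cos λ, −sin φ sin λ, cos φ), giving ΔN = -103.149 + 89.547 − 335.957 = -349.56 m.
Horizontal magnitude = √(ΔE² + ΔN²) = √((-325.16)² + (-349.56)²) = 477.41 m.

477.4 m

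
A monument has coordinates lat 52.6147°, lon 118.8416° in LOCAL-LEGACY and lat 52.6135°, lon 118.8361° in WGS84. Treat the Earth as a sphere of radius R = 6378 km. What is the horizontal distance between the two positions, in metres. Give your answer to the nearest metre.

Δφ = 52.6135° − 52.6147° = -0.0012°; Δλ = 118.8361° − 118.8416° = -0.0055°.
1° along a meridian = πR/180 = 111317 m.
ΔN = Δφ × 111317 = -133.6 m; ΔE = Δλ × 111317 × cos(52.6147°) = -0.0055 × 111317 × 0.607172 = -371.7 m.
Distance = √(ΔE² + ΔN²) = √((-371.7)² + (-133.6)²) = 395.0 m.

395 m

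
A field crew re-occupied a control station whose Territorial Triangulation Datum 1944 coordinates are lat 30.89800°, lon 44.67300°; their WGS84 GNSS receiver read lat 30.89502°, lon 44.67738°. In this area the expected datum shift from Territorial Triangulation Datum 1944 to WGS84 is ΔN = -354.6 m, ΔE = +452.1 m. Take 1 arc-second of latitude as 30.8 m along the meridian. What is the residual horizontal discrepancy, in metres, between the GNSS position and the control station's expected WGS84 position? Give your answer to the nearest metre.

43 m

Observed coordinate differences: Δφ = -0.00298°, Δλ = +0.00438°.
Converting to metres (1° lat = 110880 m, cos φ = 0.858083): observed ΔN = -330.4 m, observed ΔE = 416.7 m.
Subtracting the expected shift leaves a residual of -330.4 − (-354.6) = 24.2 m north and 416.7 − (452.1) = -35.4 m east.
Residual distance = √(24.2² + (-35.4)²) = 42.8 m.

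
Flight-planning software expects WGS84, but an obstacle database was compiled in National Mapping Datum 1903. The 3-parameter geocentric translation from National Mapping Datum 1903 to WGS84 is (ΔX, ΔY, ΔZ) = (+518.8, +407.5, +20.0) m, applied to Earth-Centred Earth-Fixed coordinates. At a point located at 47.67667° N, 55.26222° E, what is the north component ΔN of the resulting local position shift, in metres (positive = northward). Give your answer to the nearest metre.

ΔN = -453 m

The local north axis is (−sin φ cos λ, −sin φ sin λ, cos φ), giving ΔN = -218.571 − 247.589 + 13.466 = -452.69 m.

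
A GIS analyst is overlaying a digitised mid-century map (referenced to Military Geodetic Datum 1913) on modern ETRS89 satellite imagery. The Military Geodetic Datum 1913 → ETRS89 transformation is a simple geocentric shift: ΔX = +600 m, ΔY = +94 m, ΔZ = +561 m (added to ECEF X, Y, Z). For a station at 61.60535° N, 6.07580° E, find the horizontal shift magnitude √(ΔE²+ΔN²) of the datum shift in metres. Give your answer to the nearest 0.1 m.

268.5 m

At φ = 61.60535°, λ = 6.07580°: sin φ = 0.879693, cos φ = 0.475542, sin λ = 0.105844, cos λ = 0.994383.
ΔE = −sin λ·ΔX + cos λ·ΔY = −(0.105844)·(600) + (0.994383)·(94) = 29.97 m.
ΔN = −sin φ cos λ·ΔX − sin φ sin λ·ΔY + cos φ·ΔZ = −(0.879693)(0.994383)(600) − (0.879693)(0.105844)(94) + (0.475542)(561) = -266.82 m.
Horizontal magnitude = √(ΔE² + ΔN²) = √(29.97² + (-266.82)²) = 268.50 m.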